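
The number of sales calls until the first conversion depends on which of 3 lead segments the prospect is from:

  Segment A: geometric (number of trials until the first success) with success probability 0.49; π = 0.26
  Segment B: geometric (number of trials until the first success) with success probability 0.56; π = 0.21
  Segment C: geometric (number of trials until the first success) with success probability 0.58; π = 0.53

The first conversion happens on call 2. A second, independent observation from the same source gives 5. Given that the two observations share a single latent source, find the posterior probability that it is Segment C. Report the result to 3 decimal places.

0.418

By Bayes' theorem, P(k | x) = P(Z=k) f_k(x) / Σ_j P(Z=j) f_j(x).
Since both observations come from the same component, the likelihood for component k is f_k(x₁)·f_k(x₂).
  f_A = [0.49·(1−0.49)^1 = 0.49·0.51 = 0.2499] × [0.0331495] = 0.00828406
  f_B = [0.56·(1−0.56)^1 = 0.56·0.44 = 0.2464] × [0.0209893] = 0.00517177
  f_C = [0.58·(1−0.58)^1 = 0.58·0.42 = 0.2436] × [0.0180478] = 0.00439645
Prior × likelihood for each component:
  P(Z=A)·f_A = 0.26 × 0.00828406 = 0.00215385
  P(Z=B)·f_B = 0.21 × 0.00517177 = 0.00108607
  P(Z=C)·f_C = 0.53 × 0.00439645 = 0.00233012
Marginal: 0.00215385 + 0.00108607 + 0.00233012 = 0.00557005
P(Segment C | x₁, x₂) ≈ 0.418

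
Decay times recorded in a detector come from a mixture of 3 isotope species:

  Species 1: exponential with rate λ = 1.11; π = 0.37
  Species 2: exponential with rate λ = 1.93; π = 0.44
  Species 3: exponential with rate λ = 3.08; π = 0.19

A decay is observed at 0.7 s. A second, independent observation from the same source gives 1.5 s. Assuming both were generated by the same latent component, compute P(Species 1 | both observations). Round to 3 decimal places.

0.608

P(component k | x) = w_k·f_k(x) / marginal(x), where marginal(x) = Σ_j w_j·f_j(x).
Since both observations come from the same component, the likelihood for component k is f_k(x₁)·f_k(x₂).
  L_1 = [1.11·e^(−1.11·0.7) = 1.11·e^(−0.7770) = 0.510359] × [0.210002] = 0.107176
  L_2 = [1.93·e^(−1.93·0.7) = 1.93·e^(−1.3510) = 0.499834] × [0.106727] = 0.0533458
  L_3 = [3.08·e^(−3.08·0.7) = 3.08·e^(−2.1560) = 0.356625] × [0.0303466] = 0.0108224
Prior × likelihood for each component:
  w_1·L_1 = 0.37 × 0.107176 = 0.0396552
  w_2·L_2 = 0.44 × 0.0533458 = 0.0234722
  w_3·L_3 = 0.19 × 0.0108224 = 0.00205625
Normaliser: 0.0396552 + 0.0234722 + 0.00205625 = 0.0651836
P(Species 1 | x₁, x₂) ≈ 0.608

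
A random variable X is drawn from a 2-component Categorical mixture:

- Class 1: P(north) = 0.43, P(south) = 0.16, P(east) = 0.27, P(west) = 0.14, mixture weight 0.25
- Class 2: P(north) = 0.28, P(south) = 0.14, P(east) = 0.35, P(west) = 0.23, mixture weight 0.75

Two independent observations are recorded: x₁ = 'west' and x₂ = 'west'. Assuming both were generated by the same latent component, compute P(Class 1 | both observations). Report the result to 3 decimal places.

Posterior ∝ prior × likelihood, so P(k | x) ∝ P(Z=k) f_k(x); normalise over all components.
Since both observations come from the same component, the likelihood for component k is f_k(x₁)·f_k(x₂).
  L_1 = [P(west | comp) = 0.14] × [0.14] = 0.0196
  L_2 = [P(west | comp) = 0.23] × [0.23] = 0.0529
Prior × likelihood for each component:
  P(Z=1)·L_1 = 0.25 × 0.0196 = 0.0049
  P(Z=2)·L_2 = 0.75 × 0.0529 = 0.039675
Denominator: 0.0049 + 0.039675 = 0.044575
P(Class 1 | x) ≈ 0.110

0.110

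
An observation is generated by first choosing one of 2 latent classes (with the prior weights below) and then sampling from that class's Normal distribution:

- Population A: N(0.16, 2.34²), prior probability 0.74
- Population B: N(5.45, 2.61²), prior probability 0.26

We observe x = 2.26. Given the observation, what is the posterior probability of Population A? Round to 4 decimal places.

0.8175

By Bayes' theorem, P(k | x) = π_k f_k(x) / Σ_j π_j f_j(x).
Component likelihoods at x = 2.26:
  p_A = 0.113974
  p_B = 0.0724251
Multiply by the mixture weights:
  π_A·p_A = 0.74 × 0.113974 = 0.0843407
  π_B·p_B = 0.26 × 0.0724251 = 0.0188305
Normaliser: 0.0843407 + 0.0188305 = 0.103171
P(Population A | data) ≈ 0.8175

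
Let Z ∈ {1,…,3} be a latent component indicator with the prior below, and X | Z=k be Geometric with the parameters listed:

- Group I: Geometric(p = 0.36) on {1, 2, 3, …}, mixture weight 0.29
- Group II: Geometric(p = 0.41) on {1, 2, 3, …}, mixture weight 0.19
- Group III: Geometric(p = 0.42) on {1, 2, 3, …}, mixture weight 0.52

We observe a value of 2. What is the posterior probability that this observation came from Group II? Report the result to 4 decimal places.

0.1919

Apply Bayes' rule: the posterior for each component is proportional to its prior times its likelihood at x.
Geometric probabilities:
  L_I = 0.2304
  L_II = 0.2419
  L_III = 0.2436
Weight by the priors:
  π_I·L_I = 0.29 × 0.2304 = 0.066816
  π_II·L_II = 0.19 × 0.2419 = 0.045961
  π_III·L_III = 0.52 × 0.2436 = 0.126672
Sum: 0.066816 + 0.045961 + 0.126672 = 0.239449
P(Group II | 2) ≈ 0.1919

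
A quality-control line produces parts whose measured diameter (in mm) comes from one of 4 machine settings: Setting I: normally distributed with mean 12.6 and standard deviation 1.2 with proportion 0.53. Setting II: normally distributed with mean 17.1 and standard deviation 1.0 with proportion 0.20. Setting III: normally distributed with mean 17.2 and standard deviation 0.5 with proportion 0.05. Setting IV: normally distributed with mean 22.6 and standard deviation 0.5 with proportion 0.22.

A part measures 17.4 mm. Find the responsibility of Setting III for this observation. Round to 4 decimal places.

0.3254

Apply Bayes' rule: the posterior for each component is proportional to its prior times its likelihood at x.
Normal densities:
  L_I = 0.000111525
  L_II = 0.381388
  L_III = 0.73654
  L_IV = 2.60192e-24
Prior × likelihood for each component:
  π_I·L_I = 0.53 × 0.000111525 = 5.91083e-05
  π_II·L_II = 0.20 × 0.381388 = 0.0762776
  π_III·L_III = 0.05 × 0.73654 = 0.036827
  π_IV·L_IV = 0.22 × 2.60192e-24 = 5.72423e-25
Evidence: 5.91083e-05 + 0.0762776 + 0.036827 + 5.72423e-25 = 0.113164
P(Setting III | x) = 0.036827 / 0.113164 ≈ 0.3254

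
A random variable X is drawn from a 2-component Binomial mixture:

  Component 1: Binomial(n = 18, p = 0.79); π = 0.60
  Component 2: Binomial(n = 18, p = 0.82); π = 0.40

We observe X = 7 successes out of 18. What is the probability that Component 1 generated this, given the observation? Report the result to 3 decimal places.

P(component k | x) = w_k·f_k(x) / marginal(x), where marginal(x) = Σ_j w_j·f_j(x).
Binomial probabilities:
  f_1 = 0.00021407
  f_2 = 5.09858e-05
Prior × likelihood for each component:
  w_1·f_1 = 0.60 × 0.00021407 = 0.000128442
  w_2·f_2 = 0.40 × 5.09858e-05 = 2.03943e-05
Denominator: 0.000128442 + 2.03943e-05 = 0.000148837
Responsibility of Component 1: 0.000128442 / 0.000148837 ≈ 0.863

0.863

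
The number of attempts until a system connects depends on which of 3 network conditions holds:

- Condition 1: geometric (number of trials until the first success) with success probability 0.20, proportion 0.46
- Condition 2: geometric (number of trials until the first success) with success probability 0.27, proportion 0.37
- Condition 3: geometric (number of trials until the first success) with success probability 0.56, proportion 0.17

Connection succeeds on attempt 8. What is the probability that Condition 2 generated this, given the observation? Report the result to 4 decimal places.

The responsibility of component k is π_k f_k(x) divided by Σ_j π_j f_j(x).
Evaluate each component's likelihood at the observed value:
  L_1 = 0.20·(1−0.20)^7 = 0.20·0.209715 = 0.041943
  L_2 = 0.27·(1−0.27)^7 = 0.27·0.110474 = 0.029828
  L_3 = 0.56·(1−0.56)^7 = 0.56·0.00319278 = 0.00178796
Weight by the priors:
  π_1·L_1 = 0.46 × 0.041943 = 0.0192938
  π_2·L_2 = 0.37 × 0.029828 = 0.0110364
  π_3·L_3 = 0.17 × 0.00178796 = 0.000303952
Sum: 0.0192938 + 0.0110364 + 0.000303952 = 0.0306341
P(Condition 2 | 8) = 0.0110364 / 0.0306341 ≈ 0.3603

0.3603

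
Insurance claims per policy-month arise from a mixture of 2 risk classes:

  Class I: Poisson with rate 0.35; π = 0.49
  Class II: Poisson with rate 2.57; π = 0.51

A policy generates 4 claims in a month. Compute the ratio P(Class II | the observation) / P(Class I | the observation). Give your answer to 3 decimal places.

The posterior odds equal the prior odds times the likelihood ratio: (P(Z=i)/P(Z=j))·(f_i(x)/f_j(x)).
Evaluate each component's likelihood at the observed value:
  f_I = 0.000440614
  f_II = 0.139118
Odds = (0.51/0.49) × (0.139118/0.000440614) = 1.04082 × 315.738 ≈ 328.625

328.625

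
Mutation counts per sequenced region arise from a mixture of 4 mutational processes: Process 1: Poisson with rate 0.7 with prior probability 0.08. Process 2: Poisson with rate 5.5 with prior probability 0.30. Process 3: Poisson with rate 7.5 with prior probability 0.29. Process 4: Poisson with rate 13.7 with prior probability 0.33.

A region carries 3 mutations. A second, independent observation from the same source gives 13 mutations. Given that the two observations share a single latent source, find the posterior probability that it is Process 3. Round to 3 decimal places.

0.682

Posterior ∝ prior × likelihood, so P(k | x) ∝ π_k f_k(x); normalise over all components.
Since both observations come from the same component, the likelihood for component k is f_k(x₁)·f_k(x₂).
  f_1 = [0.0283881] × [7.72659e-13] = 2.19344e-14
  f_2 = [0.113323] × [0.00276576] = 0.000313424
  f_3 = [0.0388887] × [0.0211012] = 0.0008206
  f_4 = [0.000481034] × [0.107957] = 5.19312e-05
Prior × likelihood for each component:
  π_1·f_1 = 0.08 × 2.19344e-14 = 1.75475e-15
  π_2·f_2 = 0.30 × 0.000313424 = 9.40272e-05
  π_3·f_3 = 0.29 × 0.0008206 = 0.000237974
  π_4·f_4 = 0.33 × 5.19312e-05 = 1.71373e-05
Sum: 1.75475e-15 + 9.40272e-05 + 0.000237974 + 1.71373e-05 = 0.000349138
So the posterior for Process 3 is 0.000237974 / 0.000349138 ≈ 0.682.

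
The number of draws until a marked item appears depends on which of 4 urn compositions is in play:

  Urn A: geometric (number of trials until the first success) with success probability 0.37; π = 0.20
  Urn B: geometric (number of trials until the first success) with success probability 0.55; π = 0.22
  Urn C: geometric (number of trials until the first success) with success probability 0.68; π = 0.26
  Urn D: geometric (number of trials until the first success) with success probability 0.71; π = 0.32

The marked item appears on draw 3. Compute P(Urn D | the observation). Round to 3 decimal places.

0.210

The responsibility of component k is w_k f_k(x) divided by Σ_j w_j f_j(x).
Evaluate each component's likelihood at the observed value:
  f_A = 0.146853
  f_B = 0.111375
  f_C = 0.069632
  f_D = 0.059711
Multiply by the mixture weights:
  w_A·f_A = 0.20 × 0.146853 = 0.0293706
  w_B·f_B = 0.22 × 0.111375 = 0.0245025
  w_C·f_C = 0.26 × 0.069632 = 0.0181043
  w_D·f_D = 0.32 × 0.059711 = 0.0191075
Sum: 0.0293706 + 0.0245025 + 0.0181043 + 0.0191075 = 0.0910849
P(Urn D | 3) = 0.0191075 / 0.0910849 ≈ 0.210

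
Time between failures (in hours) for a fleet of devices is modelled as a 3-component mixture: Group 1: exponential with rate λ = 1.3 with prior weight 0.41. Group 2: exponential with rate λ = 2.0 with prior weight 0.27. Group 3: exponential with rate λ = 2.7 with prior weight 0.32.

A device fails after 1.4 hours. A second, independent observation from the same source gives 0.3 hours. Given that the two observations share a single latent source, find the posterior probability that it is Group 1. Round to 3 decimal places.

0.560

The responsibility of component k is P(Z=k) f_k(x) divided by Σ_j P(Z=j) f_j(x).
Since both observations come from the same component, the likelihood for component k is f_k(x₁)·f_k(x₂).
  p_1 = [1.3·e^(−1.3·1.4) = 1.3·e^(−1.8200) = 0.210633] × [0.880174] = 0.185394
  p_2 = [2.0·e^(−2.0·1.4) = 2.0·e^(−2.8000) = 0.12162] × [1.09762] = 0.133493
  p_3 = [2.7·e^(−2.7·1.4) = 2.7·e^(−3.7800) = 0.0616213] × [1.20112] = 0.0740143
Multiply by the mixture weights:
  P(Z=1)·p_1 = 0.41 × 0.185394 = 0.0760116
  P(Z=2)·p_2 = 0.27 × 0.133493 = 0.0360431
  P(Z=3)·p_3 = 0.32 × 0.0740143 = 0.0236846
Evidence: 0.0760116 + 0.0360431 + 0.0236846 = 0.135739
So the posterior for Group 1 is 0.0760116 / 0.135739 ≈ 0.560.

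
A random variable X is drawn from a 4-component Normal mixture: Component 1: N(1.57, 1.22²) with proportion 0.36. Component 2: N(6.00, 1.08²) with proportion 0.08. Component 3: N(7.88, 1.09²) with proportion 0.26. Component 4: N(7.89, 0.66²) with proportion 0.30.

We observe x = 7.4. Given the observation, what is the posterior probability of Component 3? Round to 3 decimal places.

0.365

P(component k | x) = π_k·f_k(x) / marginal(x), where marginal(x) = Σ_j π_j·f_j(x).
Evaluate each component's likelihood at the observed value:
  f_1 = (1/(1.22·√(2π)))·exp(−(7.4−1.57)²/(2·1.22²)) = 0.327002·exp(-11.41793) = 3.59588e-06
  f_2 = (1/(1.08·√(2π)))·exp(−(7.4−6.00)²/(2·1.08²)) = 0.369391·exp(-0.84019) = 0.159439
  f_3 = (1/(1.09·√(2π)))·exp(−(7.4−7.88)²/(2·1.09²)) = 0.366002·exp(-0.09696) = 0.33218
  f_4 = (1/(0.66·√(2π)))·exp(−(7.4−7.89)²/(2·0.66²)) = 0.604458·exp(-0.27560) = 0.458855
Weight by the priors:
  π_1·f_1 = 0.36 × 3.59588e-06 = 1.29452e-06
  π_2·f_2 = 0.08 × 0.159439 = 0.0127551
  π_3·f_3 = 0.26 × 0.33218 = 0.0863668
  π_4·f_4 = 0.30 × 0.458855 = 0.137657
Marginal: 1.29452e-06 + 0.0127551 + 0.0863668 + 0.137657 = 0.23678
P(Component 3 | x) = 0.0863668 / 0.23678 ≈ 0.365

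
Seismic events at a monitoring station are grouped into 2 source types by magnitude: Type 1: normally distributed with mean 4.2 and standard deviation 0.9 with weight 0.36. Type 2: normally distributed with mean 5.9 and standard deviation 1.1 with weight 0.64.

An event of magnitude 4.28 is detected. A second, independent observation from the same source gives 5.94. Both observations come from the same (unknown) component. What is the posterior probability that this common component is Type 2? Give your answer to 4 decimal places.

0.7235

P(component k | x) = π_k·f_k(x) / marginal(x), where marginal(x) = Σ_j π_j·f_j(x).
Since both observations come from the same component, the likelihood for component k is f_k(x₁)·f_k(x₂).
  p_1 = [0.441521] × [0.0683942] = 0.0301975
  p_2 = [0.122614] × [0.362435] = 0.0444397
Prior × likelihood for each component:
  π_1·p_1 = 0.36 × 0.0301975 = 0.0108711
  π_2·p_2 = 0.64 × 0.0444397 = 0.0284414
Marginal: 0.0108711 + 0.0284414 = 0.0393125
P(Type 2 | x) = 0.0284414 / 0.0393125 ≈ 0.7235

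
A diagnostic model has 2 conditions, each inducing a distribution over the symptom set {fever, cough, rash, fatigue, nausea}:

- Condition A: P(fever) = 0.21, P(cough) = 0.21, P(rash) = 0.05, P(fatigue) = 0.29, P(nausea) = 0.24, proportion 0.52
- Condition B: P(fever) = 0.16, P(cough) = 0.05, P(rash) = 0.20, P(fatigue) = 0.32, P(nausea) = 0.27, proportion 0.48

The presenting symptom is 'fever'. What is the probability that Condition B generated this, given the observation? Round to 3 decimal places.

0.413

The responsibility of component k is π_k f_k(x) divided by Σ_j π_j f_j(x).
Component likelihoods at x = 'fever':
  L_A = P(fever | comp) = 0.21
  L_B = P(fever | comp) = 0.16
Multiply by the mixture weights:
  π_A·L_A = 0.52 × 0.21 = 0.1092
  π_B·L_B = 0.48 × 0.16 = 0.0768
Evidence: 0.1092 + 0.0768 = 0.186
P(Condition B | data) = 0.0768 / 0.186 ≈ 0.413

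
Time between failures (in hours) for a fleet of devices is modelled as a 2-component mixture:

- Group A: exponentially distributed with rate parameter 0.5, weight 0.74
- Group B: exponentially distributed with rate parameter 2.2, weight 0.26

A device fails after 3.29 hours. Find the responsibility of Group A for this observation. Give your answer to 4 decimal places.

Posterior ∝ prior × likelihood, so P(k | x) ∝ w_k f_k(x); normalise over all components.
Exponential densities:
  f_A = 0.5·e^(−0.5·3.29) = 0.5·e^(−1.6450) = 0.0965063
  f_B = 2.2·e^(−2.2·3.29) = 2.2·e^(−7.2380) = 0.00158125
Prior × likelihood for each component:
  w_A·f_A = 0.74 × 0.0965063 = 0.0714146
  w_B·f_B = 0.26 × 0.00158125 = 0.000411124
Marginal: 0.0714146 + 0.000411124 = 0.0718258
Responsibility of Group A: 0.0714146 / 0.0718258 ≈ 0.9943

0.9943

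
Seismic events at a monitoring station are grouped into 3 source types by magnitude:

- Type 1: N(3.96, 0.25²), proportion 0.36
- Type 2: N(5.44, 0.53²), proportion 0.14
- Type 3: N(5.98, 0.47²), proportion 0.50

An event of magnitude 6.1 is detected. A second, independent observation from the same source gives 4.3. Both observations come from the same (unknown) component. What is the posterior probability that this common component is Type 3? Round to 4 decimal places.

By Bayes' theorem, P(k | x) = P(Z=k) f_k(x) / Σ_j P(Z=j) f_j(x).
Since both observations come from the same component, the likelihood for component k is f_k(x₁)·f_k(x₂).
  L_1 = [(1/(0.25·√(2π)))·exp(−(6.1−3.96)²/(2·0.25²)) = 1.595769·exp(-36.63680) = 1.95799e-16] × [0.632899] = 1.23921e-16
  L_2 = [(1/(0.53·√(2π)))·exp(−(6.1−5.44)²/(2·0.53²)) = 0.752721·exp(-0.77536) = 0.346655] × [0.0744715] = 0.0258159
  L_3 = [(1/(0.47·√(2π)))·exp(−(6.1−5.98)²/(2·0.47²)) = 0.848813·exp(-0.03259) = 0.821593] × [0.00142679] = 0.00117224
Prior × likelihood for each component:
  P(Z=1)·L_1 = 0.36 × 1.23921e-16 = 4.46115e-17
  P(Z=2)·L_2 = 0.14 × 0.0258159 = 0.00361423
  P(Z=3)·L_3 = 0.50 × 0.00117224 = 0.000586121
Marginal: 4.46115e-17 + 0.00361423 + 0.000586121 = 0.00420035
So the posterior for Type 3 is 0.000586121 / 0.00420035 ≈ 0.1395.

0.1395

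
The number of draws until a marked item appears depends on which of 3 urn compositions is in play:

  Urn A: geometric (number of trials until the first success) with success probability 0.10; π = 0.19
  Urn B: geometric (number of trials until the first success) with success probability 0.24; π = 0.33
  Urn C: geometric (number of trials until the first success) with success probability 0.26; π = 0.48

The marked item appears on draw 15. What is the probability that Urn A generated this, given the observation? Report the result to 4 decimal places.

The responsibility of component k is w_k f_k(x) divided by Σ_j w_j f_j(x).
Evaluate each component's likelihood at the observed value:
  f_A = 0.10·(1−0.10)^14 = 0.10·0.228768 = 0.0228768
  f_B = 0.24·(1−0.24)^14 = 0.24·0.0214482 = 0.00514756
  f_C = 0.26·(1−0.26)^14 = 0.26·0.0147654 = 0.00383899
Weight by the priors:
  w_A·f_A = 0.19 × 0.0228768 = 0.00434659
  w_B·f_B = 0.33 × 0.00514756 = 0.0016987
  w_C·f_C = 0.48 × 0.00383899 = 0.00184272
Denominator: 0.00434659 + 0.0016987 + 0.00184272 = 0.007888
So the posterior for Urn A is 0.00434659 / 0.007888 ≈ 0.5510.

0.5510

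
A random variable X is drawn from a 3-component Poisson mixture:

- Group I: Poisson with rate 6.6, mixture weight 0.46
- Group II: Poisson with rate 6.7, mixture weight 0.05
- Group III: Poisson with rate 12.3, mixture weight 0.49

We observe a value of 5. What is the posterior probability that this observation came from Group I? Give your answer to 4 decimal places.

0.8431

The responsibility of component k is P(Z=k) f_k(x) divided by Σ_j P(Z=j) f_j(x).
Poisson probabilities:
  L_I = 0.141969
  L_II = 0.13849
  L_III = 0.0106788
Multiply by the mixture weights:
  P(Z=I)·L_I = 0.46 × 0.141969 = 0.0653059
  P(Z=II)·L_II = 0.05 × 0.13849 = 0.00692452
  P(Z=III)·L_III = 0.49 × 0.0106788 = 0.00523261
Denominator: 0.0653059 + 0.00692452 + 0.00523261 = 0.0774631
Responsibility of Group I: 0.0653059 / 0.0774631 ≈ 0.8431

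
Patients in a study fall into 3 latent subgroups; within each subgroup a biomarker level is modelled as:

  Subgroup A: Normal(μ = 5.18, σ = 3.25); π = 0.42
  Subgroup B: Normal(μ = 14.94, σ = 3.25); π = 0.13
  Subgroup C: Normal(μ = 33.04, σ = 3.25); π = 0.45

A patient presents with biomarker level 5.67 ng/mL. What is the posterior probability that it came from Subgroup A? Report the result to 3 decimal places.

P(component k | x) = P(Z=k)·f_k(x) / marginal(x), where marginal(x) = Σ_j P(Z=j)·f_j(x).
Evaluate each component's likelihood at the observed value:
  f_A = 0.121364
  f_B = 0.00210083
  f_C = 4.88026e-17
Weight by the priors:
  P(Z=A)·f_A = 0.42 × 0.121364 = 0.050973
  P(Z=B)·f_B = 0.13 × 0.00210083 = 0.000273108
  P(Z=C)·f_C = 0.45 × 4.88026e-17 = 2.19612e-17
Sum: 0.050973 + 0.000273108 + 2.19612e-17 = 0.0512461
Responsibility of Subgroup A: 0.050973 / 0.0512461 ≈ 0.995

0.995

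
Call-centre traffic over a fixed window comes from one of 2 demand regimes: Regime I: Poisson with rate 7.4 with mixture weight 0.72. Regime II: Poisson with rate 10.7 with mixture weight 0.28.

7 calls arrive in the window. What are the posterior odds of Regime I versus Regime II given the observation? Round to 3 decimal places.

The posterior odds equal the prior odds times the likelihood ratio: (P(Z=i)/P(Z=j))·(f_i(x)/f_j(x)).
Evaluate each component's likelihood at the observed value:
  L_I = 0.147371
  L_II = 0.0718298
Odds = (0.72/0.28) × (0.147371/0.0718298) = 2.57143 × 2.05167 ≈ 5.276

5.276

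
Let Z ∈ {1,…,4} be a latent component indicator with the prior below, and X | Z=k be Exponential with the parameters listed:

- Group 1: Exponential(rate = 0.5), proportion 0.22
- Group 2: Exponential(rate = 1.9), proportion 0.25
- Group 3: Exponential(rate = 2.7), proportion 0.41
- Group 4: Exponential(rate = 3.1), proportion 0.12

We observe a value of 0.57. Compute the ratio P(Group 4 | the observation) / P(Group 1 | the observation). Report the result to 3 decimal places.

0.768

Posterior odds = (w_i f_i(x)) / (w_j f_j(x)); the normalising sum cancels.
Evaluate each component's likelihood at the observed value:
  L_1 = 0.5·e^(−0.5·0.57) = 0.5·e^(−0.2850) = 0.376007
  L_2 = 1.9·e^(−1.9·0.57) = 1.9·e^(−1.0830) = 0.643299
  L_3 = 2.7·e^(−2.7·0.57) = 2.7·e^(−1.5390) = 0.579408
  L_4 = 3.1·e^(−3.1·0.57) = 3.1·e^(−1.7670) = 0.529619
Posterior odds = (w_4·L_4) / (w_1·L_1) = (0.12·0.529619) / (0.22·0.376007) = 0.0635542 / 0.0827216 ≈ 0.768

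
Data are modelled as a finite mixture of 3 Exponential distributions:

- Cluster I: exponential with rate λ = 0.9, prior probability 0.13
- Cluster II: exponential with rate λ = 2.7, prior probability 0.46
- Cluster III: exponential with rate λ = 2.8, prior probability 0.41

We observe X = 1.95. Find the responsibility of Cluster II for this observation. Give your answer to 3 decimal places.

Apply Bayes' rule: the posterior for each component is proportional to its prior times its likelihood at x.
Exponential densities:
  L_I = 0.9·e^(−0.9·1.95) = 0.9·e^(−1.7550) = 0.155617
  L_II = 2.7·e^(−2.7·1.95) = 2.7·e^(−5.2650) = 0.0139574
  L_III = 2.8·e^(−2.8·1.95) = 2.8·e^(−5.4600) = 0.01191
Multiply by the mixture weights:
  P(Z=I)·L_I = 0.13 × 0.155617 = 0.0202301
  P(Z=II)·L_II = 0.46 × 0.0139574 = 0.00642039
  P(Z=III)·L_III = 0.41 × 0.01191 = 0.00488308
Evidence: 0.0202301 + 0.00642039 + 0.00488308 = 0.0315336
Responsibility of Cluster II: 0.00642039 / 0.0315336 ≈ 0.204

0.204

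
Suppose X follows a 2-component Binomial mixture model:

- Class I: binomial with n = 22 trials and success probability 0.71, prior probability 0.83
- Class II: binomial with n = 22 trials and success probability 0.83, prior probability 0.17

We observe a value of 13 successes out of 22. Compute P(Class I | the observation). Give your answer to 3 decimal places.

0.987

P(component k | x) = P(Z=k)·f_k(x) / marginal(x), where marginal(x) = Σ_j P(Z=j)·f_j(x).
Component likelihoods at x = 13 successes out of 22:
  L_I = 0.0840744
  L_II = 0.00523334
Prior × likelihood for each component:
  P(Z=I)·L_I = 0.83 × 0.0840744 = 0.0697817
  P(Z=II)·L_II = 0.17 × 0.00523334 = 0.000889667
Marginal: 0.0697817 + 0.000889667 = 0.0706714
P(Class I | data) ≈ 0.987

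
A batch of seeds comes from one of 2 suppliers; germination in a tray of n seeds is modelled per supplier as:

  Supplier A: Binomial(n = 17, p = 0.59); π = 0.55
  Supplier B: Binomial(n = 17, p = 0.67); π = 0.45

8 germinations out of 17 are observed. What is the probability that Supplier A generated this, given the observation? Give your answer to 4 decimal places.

P(component k | x) = P(Z=k)·f_k(x) / marginal(x), where marginal(x) = Σ_j P(Z=j)·f_j(x).
Evaluate each component's likelihood at the observed value:
  L_A = C(17,8)·0.59^8·0.41^9 = 24310·0.014683·0.000327382 = 0.116857
  L_B = C(17,8)·0.67^8·0.33^9 = 24310·0.0406068·4.64115e-05 = 0.0458151
Unnormalised posteriors:
  P(Z=A)·L_A = 0.55 × 0.116857 = 0.0642715
  P(Z=B)·L_B = 0.45 × 0.0458151 = 0.0206168
Normaliser: 0.0642715 + 0.0206168 = 0.0848883
P(Supplier A | the observation) ≈ 0.7571

0.7571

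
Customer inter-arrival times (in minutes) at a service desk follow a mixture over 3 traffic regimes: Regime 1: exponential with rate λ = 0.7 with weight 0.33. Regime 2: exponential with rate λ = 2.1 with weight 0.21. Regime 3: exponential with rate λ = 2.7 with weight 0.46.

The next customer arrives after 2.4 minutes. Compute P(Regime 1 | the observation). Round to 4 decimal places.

0.9004

By Bayes' theorem, P(k | x) = π_k f_k(x) / Σ_j π_j f_j(x).
Evaluate each component's likelihood at the observed value:
  L_1 = 0.7·e^(−0.7·2.4) = 0.7·e^(−1.6800) = 0.130462
  L_2 = 2.1·e^(−2.1·2.4) = 2.1·e^(−5.0400) = 0.0135949
  L_3 = 2.7·e^(−2.7·2.4) = 2.7·e^(−6.4800) = 0.00414129
Multiply by the mixture weights:
  π_1·L_1 = 0.33 × 0.130462 = 0.0430524
  π_2·L_2 = 0.21 × 0.0135949 = 0.00285492
  π_3·L_3 = 0.46 × 0.00414129 = 0.00190499
Sum: 0.0430524 + 0.00285492 + 0.00190499 = 0.0478123
So the posterior for Regime 1 is 0.0430524 / 0.0478123 ≈ 0.9004.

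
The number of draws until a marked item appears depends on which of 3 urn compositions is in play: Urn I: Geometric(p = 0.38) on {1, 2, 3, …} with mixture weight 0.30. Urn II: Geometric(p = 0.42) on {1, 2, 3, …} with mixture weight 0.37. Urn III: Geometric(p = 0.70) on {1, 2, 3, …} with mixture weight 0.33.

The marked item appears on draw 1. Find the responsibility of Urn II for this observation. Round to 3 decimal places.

Apply Bayes' rule: the posterior for each component is proportional to its prior times its likelihood at x.
Geometric probabilities:
  f_I = 0.38·(1−0.38)^0 = 0.38·1 = 0.38
  f_II = 0.42·(1−0.42)^0 = 0.42·1 = 0.42
  f_III = 0.70·(1−0.70)^0 = 0.70·1 = 0.7
Unnormalised posteriors:
  w_I·f_I = 0.30 × 0.38 = 0.114
  w_II·f_II = 0.37 × 0.42 = 0.1554
  w_III·f_III = 0.33 × 0.7 = 0.231
Marginal: 0.114 + 0.1554 + 0.231 = 0.5004
Responsibility of Urn II: 0.1554 / 0.5004 ≈ 0.311

0.311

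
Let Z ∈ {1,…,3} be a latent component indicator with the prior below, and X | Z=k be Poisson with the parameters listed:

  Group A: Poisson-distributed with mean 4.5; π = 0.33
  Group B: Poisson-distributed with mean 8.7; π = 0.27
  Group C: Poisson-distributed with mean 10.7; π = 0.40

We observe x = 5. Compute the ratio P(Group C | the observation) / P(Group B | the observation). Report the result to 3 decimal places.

Since P(k|x) ∝ π_k f_k(x), the posterior odds are π_i f_i(x) / (π_j f_j(x)).
Poisson probabilities:
  f_A = 0.170827
  f_B = 0.0691915
  f_C = 0.0263504
0.0105401 / 0.0186817 ≈ 0.564

0.564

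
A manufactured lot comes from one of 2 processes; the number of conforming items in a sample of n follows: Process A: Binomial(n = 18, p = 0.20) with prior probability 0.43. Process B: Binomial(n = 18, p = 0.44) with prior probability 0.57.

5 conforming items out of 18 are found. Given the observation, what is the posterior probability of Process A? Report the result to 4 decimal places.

Apply Bayes' rule: the posterior for each component is proportional to its prior times its likelihood at x.
Evaluate each component's likelihood at the observed value:
  L_A = C(18,5)·0.20^5·0.80^13 = 8568·0.00032·0.0549756 = 0.15073
  L_B = C(18,5)·0.44^5·0.56^13 = 8568·0.0164916·0.000532653 = 0.075264
Multiply by the mixture weights:
  π_A·L_A = 0.43 × 0.15073 = 0.0648138
  π_B·L_B = 0.57 × 0.075264 = 0.0429005
Evidence: 0.0648138 + 0.0429005 = 0.107714
So the posterior for Process A is 0.0648138 / 0.107714 ≈ 0.6017.

0.6017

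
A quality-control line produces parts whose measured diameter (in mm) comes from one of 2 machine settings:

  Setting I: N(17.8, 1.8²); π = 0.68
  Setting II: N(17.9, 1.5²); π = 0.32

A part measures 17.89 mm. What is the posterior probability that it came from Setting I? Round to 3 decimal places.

Apply Bayes' rule: the posterior for each component is proportional to its prior times its likelihood at x.
Normal densities:
  f_I = 0.221358
  f_II = 0.265956
Unnormalised posteriors:
  π_I·f_I = 0.68 × 0.221358 = 0.150523
  π_II·f_II = 0.32 × 0.265956 = 0.0851058
Sum: 0.150523 + 0.0851058 = 0.235629
P(Setting I | the observation) ≈ 0.639

0.639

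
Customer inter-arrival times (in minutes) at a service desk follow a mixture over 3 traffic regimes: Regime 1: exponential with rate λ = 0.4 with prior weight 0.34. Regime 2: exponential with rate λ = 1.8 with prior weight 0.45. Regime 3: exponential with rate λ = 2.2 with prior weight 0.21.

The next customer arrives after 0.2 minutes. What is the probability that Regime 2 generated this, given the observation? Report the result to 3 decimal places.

By Bayes' theorem, P(k | x) = π_k f_k(x) / Σ_j π_j f_j(x).
Evaluate each component's likelihood at the observed value:
  L_1 = 0.369247
  L_2 = 1.25582
  L_3 = 1.41688
Weight by the priors:
  π_1·L_1 = 0.34 × 0.369247 = 0.125544
  π_2·L_2 = 0.45 × 1.25582 = 0.565118
  π_3·L_3 = 0.21 × 1.41688 = 0.297545
Evidence: 0.125544 + 0.565118 + 0.297545 = 0.988206
P(Regime 2 | 0.2 minutes) = 0.565118 / 0.988206 ≈ 0.572

0.572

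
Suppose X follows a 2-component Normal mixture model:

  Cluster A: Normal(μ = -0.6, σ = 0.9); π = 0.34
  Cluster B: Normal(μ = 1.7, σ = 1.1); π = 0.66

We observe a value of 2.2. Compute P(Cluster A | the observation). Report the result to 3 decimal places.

0.005

By Bayes' theorem, P(k | x) = π_k f_k(x) / Σ_j π_j f_j(x).
Normal densities:
  f_A = (1/(0.9·√(2π)))·exp(−(2.2−-0.6)²/(2·0.9²)) = 0.443269·exp(-4.83951) = 0.00350668
  f_B = (1/(1.1·√(2π)))·exp(−(2.2−1.7)²/(2·1.1²)) = 0.362675·exp(-0.10331) = 0.327079
Weight by the priors:
  π_A·f_A = 0.34 × 0.00350668 = 0.00119227
  π_B·f_B = 0.66 × 0.327079 = 0.215872
Marginal: 0.00119227 + 0.215872 = 0.217064
Responsibility of Cluster A: 0.00119227 / 0.217064 ≈ 0.005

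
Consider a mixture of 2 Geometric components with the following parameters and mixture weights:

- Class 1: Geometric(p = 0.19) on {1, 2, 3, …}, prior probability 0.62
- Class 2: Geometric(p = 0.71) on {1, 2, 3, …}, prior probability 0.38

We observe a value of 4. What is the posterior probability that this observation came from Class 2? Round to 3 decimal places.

0.095

By Bayes' theorem, P(k | x) = w_k f_k(x) / Σ_j w_j f_j(x).
Evaluate each component's likelihood at the observed value:
  p_1 = 0.19·(1−0.19)^3 = 0.19·0.531441 = 0.100974
  p_2 = 0.71·(1−0.71)^3 = 0.71·0.024389 = 0.0173162
Prior × likelihood for each component:
  w_1·p_1 = 0.62 × 0.100974 = 0.0626037
  w_2·p_2 = 0.38 × 0.0173162 = 0.00658015
Sum: 0.0626037 + 0.00658015 = 0.0691839
So the posterior for Class 2 is 0.00658015 / 0.0691839 ≈ 0.095.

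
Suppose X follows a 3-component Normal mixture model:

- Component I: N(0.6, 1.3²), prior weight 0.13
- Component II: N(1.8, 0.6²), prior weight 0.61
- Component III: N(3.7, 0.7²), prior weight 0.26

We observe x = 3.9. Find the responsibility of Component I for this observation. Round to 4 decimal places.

0.0110

P(component k | x) = π_k·f_k(x) / marginal(x), where marginal(x) = Σ_j π_j·f_j(x).
Component likelihoods at x = 3.9:
  f_I = (1/(1.3·√(2π)))·exp(−(3.9−0.6)²/(2·1.3²)) = 0.306879·exp(-3.22189) = 0.0122382
  f_II = (1/(0.6·√(2π)))·exp(−(3.9−1.8)²/(2·0.6²)) = 0.664904·exp(-6.12500) = 0.00145447
  f_III = (1/(0.7·√(2π)))·exp(−(3.9−3.7)²/(2·0.7²)) = 0.569918·exp(-0.04082) = 0.547124
Weight by the priors:
  π_I·f_I = 0.13 × 0.0122382 = 0.00159096
  π_II·f_II = 0.61 × 0.00145447 = 0.000887227
  π_III·f_III = 0.26 × 0.547124 = 0.142252
Evidence: 0.00159096 + 0.000887227 + 0.142252 = 0.14473
P(Component I | the observation) ≈ 0.0110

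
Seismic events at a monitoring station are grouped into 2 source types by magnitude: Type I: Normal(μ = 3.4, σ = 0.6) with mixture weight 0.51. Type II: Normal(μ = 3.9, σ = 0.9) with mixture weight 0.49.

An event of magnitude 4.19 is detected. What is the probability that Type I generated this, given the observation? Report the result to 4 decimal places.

The responsibility of component k is π_k f_k(x) divided by Σ_j π_j f_j(x).
Evaluate each component's likelihood at the observed value:
  L_I = 0.279454
  L_II = 0.420845
Unnormalised posteriors:
  π_I·L_I = 0.51 × 0.279454 = 0.142521
  π_II·L_II = 0.49 × 0.420845 = 0.206214
Denominator: 0.142521 + 0.206214 = 0.348735
Responsibility of Type I: 0.142521 / 0.348735 ≈ 0.4087

0.4087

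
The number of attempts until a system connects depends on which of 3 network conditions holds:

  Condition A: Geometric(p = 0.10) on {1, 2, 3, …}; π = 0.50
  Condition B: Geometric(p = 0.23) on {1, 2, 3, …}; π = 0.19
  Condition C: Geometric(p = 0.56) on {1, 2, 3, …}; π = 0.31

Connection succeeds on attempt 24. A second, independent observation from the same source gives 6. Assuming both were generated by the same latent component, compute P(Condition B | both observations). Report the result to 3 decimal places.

0.025

Posterior ∝ prior × likelihood, so P(k | x) ∝ P(Z=k) f_k(x); normalise over all components.
Since both observations come from the same component, the likelihood for component k is f_k(x₁)·f_k(x₂).
  f_A = [0.10·(1−0.10)^23 = 0.10·0.0886294 = 0.00886294] × [0.059049] = 0.000523348
  f_B = [0.23·(1−0.23)^23 = 0.23·0.00245068 = 0.000563656] × [0.062256] = 3.5091e-05
  f_C = [0.56·(1−0.56)^23 = 0.56·6.30103e-09 = 3.52858e-09] × [0.00923531] = 3.25875e-11
Weight by the priors:
  P(Z=A)·f_A = 0.50 × 0.000523348 = 0.000261674
  P(Z=B)·f_B = 0.19 × 3.5091e-05 = 6.66729e-06
  P(Z=C)·f_C = 0.31 × 3.25875e-11 = 1.01021e-11
Evidence: 0.000261674 + 6.66729e-06 + 1.01021e-11 = 0.000268341
P(Condition B | x₁, x₂) = 6.66729e-06 / 0.000268341 ≈ 0.025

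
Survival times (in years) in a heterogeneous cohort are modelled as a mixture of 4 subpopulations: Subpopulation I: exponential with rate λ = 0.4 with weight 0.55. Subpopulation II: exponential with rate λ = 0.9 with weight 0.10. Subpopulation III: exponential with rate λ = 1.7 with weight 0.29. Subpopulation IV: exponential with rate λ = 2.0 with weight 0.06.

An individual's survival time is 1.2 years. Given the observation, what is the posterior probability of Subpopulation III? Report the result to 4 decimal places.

0.2652

By Bayes' theorem, P(k | x) = P(Z=k) f_k(x) / Σ_j P(Z=j) f_j(x).
Exponential densities:
  L_I = 0.247513
  L_II = 0.305636
  L_III = 0.221049
  L_IV = 0.181436
Multiply by the mixture weights:
  P(Z=I)·L_I = 0.55 × 0.247513 = 0.136132
  P(Z=II)·L_II = 0.10 × 0.305636 = 0.0305636
  P(Z=III)·L_III = 0.29 × 0.221049 = 0.0641042
  P(Z=IV)·L_IV = 0.06 × 0.181436 = 0.0108862
Evidence: 0.136132 + 0.0305636 + 0.0641042 + 0.0108862 = 0.241686
P(Subpopulation III | data) = 0.0641042 / 0.241686 ≈ 0.2652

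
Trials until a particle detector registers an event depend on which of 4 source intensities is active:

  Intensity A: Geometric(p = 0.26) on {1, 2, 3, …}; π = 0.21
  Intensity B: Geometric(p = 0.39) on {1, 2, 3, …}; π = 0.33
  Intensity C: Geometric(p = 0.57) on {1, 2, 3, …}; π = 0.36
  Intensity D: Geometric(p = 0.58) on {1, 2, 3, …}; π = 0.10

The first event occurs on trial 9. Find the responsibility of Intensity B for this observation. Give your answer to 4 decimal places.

0.3216

Posterior ∝ prior × likelihood, so P(k | x) ∝ π_k f_k(x); normalise over all components.
Geometric probabilities:
  p_A = 0.0233791
  p_B = 0.00747659
  p_C = 0.000666227
  p_D = 0.000561594
Unnormalised posteriors:
  π_A·p_A = 0.21 × 0.0233791 = 0.0049096
  π_B·p_B = 0.33 × 0.00747659 = 0.00246727
  π_C·p_C = 0.36 × 0.000666227 = 0.000239842
  π_D·p_D = 0.10 × 0.000561594 = 5.61594e-05
Sum: 0.0049096 + 0.00246727 + 0.000239842 + 5.61594e-05 = 0.00767288
Responsibility of Intensity B: 0.00246727 / 0.00767288 ≈ 0.3216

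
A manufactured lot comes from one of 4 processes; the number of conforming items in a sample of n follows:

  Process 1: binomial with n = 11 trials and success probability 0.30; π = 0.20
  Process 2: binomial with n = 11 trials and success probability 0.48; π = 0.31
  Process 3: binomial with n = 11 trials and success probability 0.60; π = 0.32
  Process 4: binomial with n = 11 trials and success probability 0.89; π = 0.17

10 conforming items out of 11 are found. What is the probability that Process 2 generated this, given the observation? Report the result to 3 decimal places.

0.016

By Bayes' theorem, P(k | x) = π_k f_k(x) / Σ_j π_j f_j(x).
Binomial probabilities:
  p_1 = C(11,10)·0.30^10·0.70^1 = 11·5.9049e-06·0.7 = 4.54677e-05
  p_2 = C(11,10)·0.48^10·0.52^1 = 11·0.000649251·0.52 = 0.00371371
  p_3 = C(11,10)·0.60^10·0.40^1 = 11·0.00604662·0.4 = 0.0266051
  p_4 = C(11,10)·0.89^10·0.11^1 = 11·0.311817·0.11 = 0.377299
Unnormalised posteriors:
  π_1·p_1 = 0.20 × 4.54677e-05 = 9.09355e-06
  π_2·p_2 = 0.31 × 0.00371371 = 0.00115125
  π_3·p_3 = 0.32 × 0.0266051 = 0.00851364
  π_4·p_4 = 0.17 × 0.377299 = 0.0641408
Evidence: 9.09355e-06 + 0.00115125 + 0.00851364 + 0.0641408 = 0.0738148
Responsibility of Process 2: 0.00115125 / 0.0738148 ≈ 0.016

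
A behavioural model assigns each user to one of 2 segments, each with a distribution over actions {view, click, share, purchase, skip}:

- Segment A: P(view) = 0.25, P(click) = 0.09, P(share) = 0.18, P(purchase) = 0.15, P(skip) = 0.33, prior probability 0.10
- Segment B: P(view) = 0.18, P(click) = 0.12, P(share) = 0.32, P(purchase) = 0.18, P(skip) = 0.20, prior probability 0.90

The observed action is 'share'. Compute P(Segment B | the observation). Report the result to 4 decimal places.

Apply Bayes' rule: the posterior for each component is proportional to its prior times its likelihood at x.
Component likelihoods at x = 'share':
  L_A = 0.18
  L_B = 0.32
Unnormalised posteriors:
  P(Z=A)·L_A = 0.10 × 0.18 = 0.018
  P(Z=B)·L_B = 0.90 × 0.32 = 0.288
Sum: 0.018 + 0.288 = 0.306
P(Segment B | data) = 0.288 / 0.306 ≈ 0.9412

0.9412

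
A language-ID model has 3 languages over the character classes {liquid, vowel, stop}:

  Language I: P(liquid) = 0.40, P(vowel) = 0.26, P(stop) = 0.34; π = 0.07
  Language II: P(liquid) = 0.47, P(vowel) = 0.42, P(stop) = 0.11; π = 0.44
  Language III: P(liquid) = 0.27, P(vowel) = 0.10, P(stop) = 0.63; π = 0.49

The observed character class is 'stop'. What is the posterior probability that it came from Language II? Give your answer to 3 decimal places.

0.127

Apply Bayes' rule: the posterior for each component is proportional to its prior times its likelihood at x.
Categorical probabilities:
  L_I = P(stop | comp) = 0.34
  L_II = P(stop | comp) = 0.11
  L_III = P(stop | comp) = 0.63
Multiply by the mixture weights:
  π_I·L_I = 0.07 × 0.34 = 0.0238
  π_II·L_II = 0.44 × 0.11 = 0.0484
  π_III·L_III = 0.49 × 0.63 = 0.3087
Normaliser: 0.0238 + 0.0484 + 0.3087 = 0.3809
P(Language II | 'stop') = 0.0484 / 0.3809 ≈ 0.127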